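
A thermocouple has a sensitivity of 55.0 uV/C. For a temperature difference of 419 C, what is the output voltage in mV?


The thermocouple output V = sensitivity * dT.
V = 55.0 uV/C * 419 C
V = 23045.0 uV
V = 23.045 mV

23.045 mV


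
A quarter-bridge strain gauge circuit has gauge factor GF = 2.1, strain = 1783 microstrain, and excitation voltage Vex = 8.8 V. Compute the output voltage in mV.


Quarter bridge output: Vout = (GF * epsilon * Vex) / 4.
Vout = (2.1 * 1783e-6 * 8.8) / 4
Vout = 0.03294984 / 4 V
Vout = 0.00823746 V = 8.2375 mV

8.2375 mV


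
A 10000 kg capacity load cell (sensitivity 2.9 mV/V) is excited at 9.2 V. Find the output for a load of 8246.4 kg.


Vout = rated_output * Vex * (load / capacity).
Vout = 2.9 * 9.2 * (8246.4 / 10000)
Vout = 2.9 * 9.2 * 0.82464
Vout = 22.001 mV

22.001 mV


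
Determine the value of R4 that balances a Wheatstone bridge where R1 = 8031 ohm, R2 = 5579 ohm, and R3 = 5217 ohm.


At balance: R1*R4 = R2*R3, so R4 = R2*R3/R1.
R4 = 5579 * 5217 / 8031
R4 = 29105643 / 8031
R4 = 3624.16 ohm

3624.16 ohm


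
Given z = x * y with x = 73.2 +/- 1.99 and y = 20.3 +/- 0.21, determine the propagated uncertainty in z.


For a product z = x*y, the relative uncertainty is:
uz/z = sqrt((ux/x)^2 + (uy/y)^2)
Relative uncertainties: ux/x = 1.99/73.2 = 0.027186
uy/y = 0.21/20.3 = 0.010345
z = 73.2 * 20.3 = 1486.0
uz = 1486.0 * sqrt(0.027186^2 + 0.010345^2) = 43.223

43.223


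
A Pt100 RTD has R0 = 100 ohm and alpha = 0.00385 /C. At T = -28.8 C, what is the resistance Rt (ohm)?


The RTD equation: Rt = R0 * (1 + alpha * T).
Rt = 100 * (1 + 0.00385 * -28.8)
Rt = 100 * (1 + -0.11088)
Rt = 100 * 0.88912
Rt = 88.912 ohm

88.912 ohm


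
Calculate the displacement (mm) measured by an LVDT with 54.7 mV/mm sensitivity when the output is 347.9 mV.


Displacement = Vout / sensitivity.
d = 347.9 / 54.7
d = 6.36 mm

6.36 mm


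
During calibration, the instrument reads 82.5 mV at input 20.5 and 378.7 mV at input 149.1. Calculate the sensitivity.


Sensitivity = (y2 - y1) / (x2 - x1).
S = (378.7 - 82.5) / (149.1 - 20.5)
S = 296.2 / 128.6
S = 2.3033 mV/unit

2.3033 mV/unit


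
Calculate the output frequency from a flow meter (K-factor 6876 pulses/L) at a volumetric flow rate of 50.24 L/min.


Frequency = K * Q / 60 (converting L/min to L/s).
f = 6876 * 50.24 / 60
f = 345450.24 / 60
f = 5757.5 Hz

5757.5 Hz


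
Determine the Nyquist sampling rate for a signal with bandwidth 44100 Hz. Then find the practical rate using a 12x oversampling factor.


By Nyquist theorem, fs_min = 2 * fmax.
fs_min = 2 * 44100 = 88200 Hz
Practical rate = 12 * fs_min = 12 * 88200 = 1058400 Hz

fs_min = 88200 Hz, fs_practical = 1058400 Hz


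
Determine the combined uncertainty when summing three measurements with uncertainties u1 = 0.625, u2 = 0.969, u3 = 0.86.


For a sum of independent quantities, uc = sqrt(u1^2 + u2^2 + u3^2).
uc = sqrt(0.625^2 + 0.969^2 + 0.86^2)
uc = sqrt(0.390625 + 0.938961 + 0.7396)
uc = 1.4385

1.4385


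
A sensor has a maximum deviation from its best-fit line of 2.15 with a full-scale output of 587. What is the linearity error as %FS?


Linearity error = (max deviation / full scale) * 100%.
Linearity = (2.15 / 587) * 100
Linearity = 0.366 %FS

0.366 %FS


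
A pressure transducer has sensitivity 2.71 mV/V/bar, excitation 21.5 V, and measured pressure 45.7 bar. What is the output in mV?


Output = sensitivity * Vex * P.
Vout = 2.71 * 21.5 * 45.7
Vout = 58.265 * 45.7
Vout = 2662.71 mV

2662.71 mV


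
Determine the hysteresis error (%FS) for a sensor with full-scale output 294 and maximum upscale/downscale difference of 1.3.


Hysteresis = (max difference / full scale) * 100%.
H = (1.3 / 294) * 100
H = 0.442 %FS

0.442 %FS


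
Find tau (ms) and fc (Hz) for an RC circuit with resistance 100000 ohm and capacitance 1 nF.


Time constant: tau = R * C.
tau = 100000 * 1.00e-09 = 0.0001 s
tau = 0.1 ms
Cutoff frequency: fc = 1 / (2*pi*R*C).
fc = 1 / (2*pi*0.0001) = 1591.55 Hz

tau = 0.1 ms, fc = 1591.55 Hz


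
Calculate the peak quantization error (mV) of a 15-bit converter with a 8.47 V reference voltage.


The maximum quantization error is +/- LSB/2.
LSB = Vref / 2^n = 8.47 / 32768 = 0.00025848 V
Max error = LSB / 2 = 0.00025848 / 2 = 0.00012924 V
Max error = 0.1292 mV

0.1292 mV


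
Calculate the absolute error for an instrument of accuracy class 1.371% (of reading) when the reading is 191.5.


Absolute error = (accuracy% / 100) * reading.
Error = (1.371 / 100) * 191.5
Error = 0.01371 * 191.5
Error = 2.6255

2.6255


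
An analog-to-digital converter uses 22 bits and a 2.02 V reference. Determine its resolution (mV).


The resolution (LSB) of an ADC is Vref / 2^n.
LSB = 2.02 / 2^22
LSB = 2.02 / 4194304
LSB = 4.8e-07 V = 0.00048161 mV

0.00048161 mV


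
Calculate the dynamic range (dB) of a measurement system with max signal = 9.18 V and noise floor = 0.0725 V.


Dynamic range = 20 * log10(Vmax / Vnoise).
DR = 20 * log10(9.18 / 0.0725)
DR = 20 * log10(126.62)
DR = 42.05 dB

42.05 dB


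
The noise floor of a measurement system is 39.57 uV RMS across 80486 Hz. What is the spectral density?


Noise spectral density = Vrms / sqrt(BW).
NSD = 39.57 / sqrt(80486)
NSD = 39.57 / 283.7005
NSD = 0.1395 uV/sqrt(Hz)

0.1395 uV/sqrt(Hz)


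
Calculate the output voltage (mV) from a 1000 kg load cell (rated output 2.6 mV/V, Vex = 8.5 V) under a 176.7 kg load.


Vout = rated_output * Vex * (load / capacity).
Vout = 2.6 * 8.5 * (176.7 / 1000)
Vout = 2.6 * 8.5 * 0.1767
Vout = 3.905 mV

3.905 mV


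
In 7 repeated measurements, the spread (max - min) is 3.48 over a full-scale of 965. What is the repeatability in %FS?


Repeatability = (spread / full scale) * 100%.
R = (3.48 / 965) * 100
R = 0.361 %FS

0.361 %FS


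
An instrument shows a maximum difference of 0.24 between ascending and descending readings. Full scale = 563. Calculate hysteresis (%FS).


Hysteresis = (max difference / full scale) * 100%.
H = (0.24 / 563) * 100
H = 0.043 %FS

0.043 %FS


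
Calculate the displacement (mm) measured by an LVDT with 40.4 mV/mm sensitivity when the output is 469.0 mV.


Displacement = Vout / sensitivity.
d = 469.0 / 40.4
d = 11.609 mm

11.609 mm


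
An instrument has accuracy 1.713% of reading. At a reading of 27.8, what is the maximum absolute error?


Absolute error = (accuracy% / 100) * reading.
Error = (1.713 / 100) * 27.8
Error = 0.01713 * 27.8
Error = 0.4762

0.4762


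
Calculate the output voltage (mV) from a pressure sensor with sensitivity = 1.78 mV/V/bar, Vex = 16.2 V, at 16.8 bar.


Output = sensitivity * Vex * P.
Vout = 1.78 * 16.2 * 16.8
Vout = 28.836 * 16.8
Vout = 484.44 mV

484.44 mV


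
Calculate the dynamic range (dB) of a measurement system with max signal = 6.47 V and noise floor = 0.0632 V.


Dynamic range = 20 * log10(Vmax / Vnoise).
DR = 20 * log10(6.47 / 0.0632)
DR = 20 * log10(102.37)
DR = 40.2 dB

40.2 dB


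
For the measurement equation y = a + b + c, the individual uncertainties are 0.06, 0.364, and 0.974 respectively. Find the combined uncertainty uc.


For a sum of independent quantities, uc = sqrt(u1^2 + u2^2 + u3^2).
uc = sqrt(0.06^2 + 0.364^2 + 0.974^2)
uc = sqrt(0.0036 + 0.132496 + 0.948676)
uc = 1.0415

1.0415


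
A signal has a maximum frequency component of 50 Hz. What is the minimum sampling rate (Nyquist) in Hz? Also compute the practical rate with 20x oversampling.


By Nyquist theorem, fs_min = 2 * fmax.
fs_min = 2 * 50 = 100 Hz
Practical rate = 20 * fs_min = 20 * 100 = 2000 Hz

fs_min = 100 Hz, fs_practical = 2000 Hz


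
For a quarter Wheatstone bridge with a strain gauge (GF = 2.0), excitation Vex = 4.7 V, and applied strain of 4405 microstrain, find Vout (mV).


Quarter bridge output: Vout = (GF * epsilon * Vex) / 4.
Vout = (2.0 * 4405e-6 * 4.7) / 4
Vout = 0.041407 / 4 V
Vout = 0.01035175 V = 10.3517 mV

10.3517 mV


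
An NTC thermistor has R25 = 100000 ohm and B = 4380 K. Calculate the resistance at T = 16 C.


NTC thermistor equation: Rt = R25 * exp(B * (1/T - 1/T25)).
T in Kelvin: 289.15 K, T25 = 298.15 K
1/T - 1/T25 = 1/289.15 - 1/298.15 = 0.0001044
B * (1/T - 1/T25) = 4380 * 0.0001044 = 0.4573
Rt = 100000 * exp(0.4573) = 157973.2 ohm

157973.2 ohm


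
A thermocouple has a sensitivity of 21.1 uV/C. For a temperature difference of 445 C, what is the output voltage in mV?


The thermocouple output V = sensitivity * dT.
V = 21.1 uV/C * 445 C
V = 9389.5 uV
V = 9.389 mV

9.389 mV


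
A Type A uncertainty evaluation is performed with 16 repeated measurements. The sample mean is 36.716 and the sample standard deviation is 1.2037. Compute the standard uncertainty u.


The standard uncertainty for Type A evaluation is u = s / sqrt(n).
u = 1.2037 / sqrt(16)
u = 1.2037 / 4.0
u = 0.3009

0.3009


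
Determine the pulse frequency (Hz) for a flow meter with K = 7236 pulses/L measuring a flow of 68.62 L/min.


Frequency = K * Q / 60 (converting L/min to L/s).
f = 7236 * 68.62 / 60
f = 496534.32 / 60
f = 8275.57 Hz

8275.57 Hz


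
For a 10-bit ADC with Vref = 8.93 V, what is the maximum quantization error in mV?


The maximum quantization error is +/- LSB/2.
LSB = Vref / 2^n = 8.93 / 1024 = 0.0087207 V
Max error = LSB / 2 = 0.0087207 / 2 = 0.00436035 V
Max error = 4.3604 mV

4.3604 mV


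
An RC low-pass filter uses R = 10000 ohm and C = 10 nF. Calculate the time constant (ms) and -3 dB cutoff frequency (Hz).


Time constant: tau = R * C.
tau = 10000 * 1.00e-08 = 0.0001 s
tau = 0.1 ms
Cutoff frequency: fc = 1 / (2*pi*R*C).
fc = 1 / (2*pi*0.0001) = 1591.55 Hz

tau = 0.1 ms, fc = 1591.55 Hz


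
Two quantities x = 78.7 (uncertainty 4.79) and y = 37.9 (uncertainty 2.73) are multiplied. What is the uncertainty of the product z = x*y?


For a product z = x*y, the relative uncertainty is:
uz/z = sqrt((ux/x)^2 + (uy/y)^2)
Relative uncertainties: ux/x = 4.79/78.7 = 0.060864
uy/y = 2.73/37.9 = 0.072032
z = 78.7 * 37.9 = 2982.7
uz = 2982.7 * sqrt(0.060864^2 + 0.072032^2) = 281.279

281.279


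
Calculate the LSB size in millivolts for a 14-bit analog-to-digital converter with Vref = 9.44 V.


The resolution (LSB) of an ADC is Vref / 2^n.
LSB = 9.44 / 2^14
LSB = 9.44 / 16384
LSB = 0.00057617 V = 0.57617188 mV

0.57617188 mV


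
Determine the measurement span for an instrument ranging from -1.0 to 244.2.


Span = upper range - lower range.
Span = 244.2 - (-1.0)
Span = 245.2

245.2


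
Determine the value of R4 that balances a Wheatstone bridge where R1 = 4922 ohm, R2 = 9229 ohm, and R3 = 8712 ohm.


At balance: R1*R4 = R2*R3, so R4 = R2*R3/R1.
R4 = 9229 * 8712 / 4922
R4 = 80403048 / 4922
R4 = 16335.44 ohm

16335.44 ohm


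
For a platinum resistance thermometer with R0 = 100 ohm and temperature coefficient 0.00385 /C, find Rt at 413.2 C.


The RTD equation: Rt = R0 * (1 + alpha * T).
Rt = 100 * (1 + 0.00385 * 413.2)
Rt = 100 * (1 + 1.59082)
Rt = 100 * 2.59082
Rt = 259.082 ohm

259.082 ohm


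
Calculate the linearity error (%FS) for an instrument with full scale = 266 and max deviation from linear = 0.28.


Linearity error = (max deviation / full scale) * 100%.
Linearity = (0.28 / 266) * 100
Linearity = 0.105 %FS

0.105 %FS


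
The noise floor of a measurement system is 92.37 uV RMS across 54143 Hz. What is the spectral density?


Noise spectral density = Vrms / sqrt(BW).
NSD = 92.37 / sqrt(54143)
NSD = 92.37 / 232.6865
NSD = 0.397 uV/sqrt(Hz)

0.397 uV/sqrt(Hz)


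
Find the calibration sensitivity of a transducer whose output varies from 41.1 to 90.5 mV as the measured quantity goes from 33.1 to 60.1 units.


Sensitivity = (y2 - y1) / (x2 - x1).
S = (90.5 - 41.1) / (60.1 - 33.1)
S = 49.4 / 27.0
S = 1.8296 mV/unit

1.8296 mV/unit


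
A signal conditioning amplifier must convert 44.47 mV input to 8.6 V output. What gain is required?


Gain = Vout / Vin (converting to same units).
G = 8.6 V / 44.47 mV
G = 8600.0 mV / 44.47 mV
G = 193.39

193.39


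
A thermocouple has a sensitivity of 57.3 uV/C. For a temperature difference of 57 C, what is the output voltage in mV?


The thermocouple output V = sensitivity * dT.
V = 57.3 uV/C * 57 C
V = 3266.1 uV
V = 3.266 mV

3.266 mV


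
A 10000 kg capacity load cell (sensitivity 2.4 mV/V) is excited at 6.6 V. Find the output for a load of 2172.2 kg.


Vout = rated_output * Vex * (load / capacity).
Vout = 2.4 * 6.6 * (2172.2 / 10000)
Vout = 2.4 * 6.6 * 0.21722
Vout = 3.441 mV

3.441 mV


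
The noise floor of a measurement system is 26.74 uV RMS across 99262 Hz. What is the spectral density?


Noise spectral density = Vrms / sqrt(BW).
NSD = 26.74 / sqrt(99262)
NSD = 26.74 / 315.0587
NSD = 0.0849 uV/sqrt(Hz)

0.0849 uV/sqrt(Hz)


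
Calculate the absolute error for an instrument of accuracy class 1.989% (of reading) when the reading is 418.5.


Absolute error = (accuracy% / 100) * reading.
Error = (1.989 / 100) * 418.5
Error = 0.01989 * 418.5
Error = 8.324

8.324


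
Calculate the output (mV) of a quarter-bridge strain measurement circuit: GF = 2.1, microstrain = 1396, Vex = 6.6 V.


Quarter bridge output: Vout = (GF * epsilon * Vex) / 4.
Vout = (2.1 * 1396e-6 * 6.6) / 4
Vout = 0.01934856 / 4 V
Vout = 0.00483714 V = 4.8371 mV

4.8371 mV


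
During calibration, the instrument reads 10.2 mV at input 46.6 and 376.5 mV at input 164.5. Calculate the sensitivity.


Sensitivity = (y2 - y1) / (x2 - x1).
S = (376.5 - 10.2) / (164.5 - 46.6)
S = 366.3 / 117.9
S = 3.1069 mV/unit

3.1069 mV/unit


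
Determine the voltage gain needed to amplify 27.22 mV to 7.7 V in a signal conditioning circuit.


Gain = Vout / Vin (converting to same units).
G = 7.7 V / 27.22 mV
G = 7700.0 mV / 27.22 mV
G = 282.88

282.88


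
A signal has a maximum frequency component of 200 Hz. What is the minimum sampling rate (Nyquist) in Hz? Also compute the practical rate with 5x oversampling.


By Nyquist theorem, fs_min = 2 * fmax.
fs_min = 2 * 200 = 400 Hz
Practical rate = 5 * fs_min = 5 * 400 = 2000 Hz

fs_min = 400 Hz, fs_practical = 2000 Hz


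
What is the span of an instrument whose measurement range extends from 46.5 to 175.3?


Span = upper range - lower range.
Span = 175.3 - (46.5)
Span = 128.8

128.8


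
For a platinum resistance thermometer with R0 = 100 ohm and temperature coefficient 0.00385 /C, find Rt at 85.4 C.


The RTD equation: Rt = R0 * (1 + alpha * T).
Rt = 100 * (1 + 0.00385 * 85.4)
Rt = 100 * (1 + 0.32879)
Rt = 100 * 1.32879
Rt = 132.879 ohm

132.879 ohm


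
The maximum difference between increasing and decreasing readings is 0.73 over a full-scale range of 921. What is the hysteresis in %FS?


Hysteresis = (max difference / full scale) * 100%.
H = (0.73 / 921) * 100
H = 0.079 %FS

0.079 %FS


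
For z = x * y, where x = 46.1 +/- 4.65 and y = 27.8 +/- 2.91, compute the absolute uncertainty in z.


For a product z = x*y, the relative uncertainty is:
uz/z = sqrt((ux/x)^2 + (uy/y)^2)
Relative uncertainties: ux/x = 4.65/46.1 = 0.100868
uy/y = 2.91/27.8 = 0.104676
z = 46.1 * 27.8 = 1281.6
uz = 1281.6 * sqrt(0.100868^2 + 0.104676^2) = 186.299

186.299


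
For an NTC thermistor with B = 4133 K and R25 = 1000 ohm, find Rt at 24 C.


NTC thermistor equation: Rt = R25 * exp(B * (1/T - 1/T25)).
T in Kelvin: 297.15 K, T25 = 298.15 K
1/T - 1/T25 = 1/297.15 - 1/298.15 = 1.129e-05
B * (1/T - 1/T25) = 4133 * 1.129e-05 = 0.0467
Rt = 1000 * exp(0.0467) = 1047.8 ohm

1047.8 ohm


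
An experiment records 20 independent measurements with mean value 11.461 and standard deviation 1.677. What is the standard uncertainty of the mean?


The standard uncertainty for Type A evaluation is u = s / sqrt(n).
u = 1.677 / sqrt(20)
u = 1.677 / 4.4721
u = 0.375

0.375


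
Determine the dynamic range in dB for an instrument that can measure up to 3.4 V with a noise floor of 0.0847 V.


Dynamic range = 20 * log10(Vmax / Vnoise).
DR = 20 * log10(3.4 / 0.0847)
DR = 20 * log10(40.14)
DR = 32.07 dB

32.07 dB


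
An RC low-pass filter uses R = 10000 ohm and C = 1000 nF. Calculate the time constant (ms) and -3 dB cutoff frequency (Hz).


Time constant: tau = R * C.
tau = 10000 * 1.00e-06 = 0.01 s
tau = 10.0 ms
Cutoff frequency: fc = 1 / (2*pi*R*C).
fc = 1 / (2*pi*0.01) = 15.92 Hz

tau = 10.0 ms, fc = 15.92 Hz


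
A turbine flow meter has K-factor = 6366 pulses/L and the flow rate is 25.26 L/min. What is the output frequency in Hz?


Frequency = K * Q / 60 (converting L/min to L/s).
f = 6366 * 25.26 / 60
f = 160805.16 / 60
f = 2680.09 Hz

2680.09 Hz


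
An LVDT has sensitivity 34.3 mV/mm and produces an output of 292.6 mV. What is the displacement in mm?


Displacement = Vout / sensitivity.
d = 292.6 / 34.3
d = 8.531 mm

8.531 mm


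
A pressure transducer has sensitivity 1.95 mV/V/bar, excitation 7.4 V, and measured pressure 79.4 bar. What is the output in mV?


Output = sensitivity * Vex * P.
Vout = 1.95 * 7.4 * 79.4
Vout = 14.43 * 79.4
Vout = 1145.74 mV

1145.74 mV


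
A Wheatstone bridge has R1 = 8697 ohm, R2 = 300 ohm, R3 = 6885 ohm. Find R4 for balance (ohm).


At balance: R1*R4 = R2*R3, so R4 = R2*R3/R1.
R4 = 300 * 6885 / 8697
R4 = 2065500 / 8697
R4 = 237.5 ohm

237.5 ohm


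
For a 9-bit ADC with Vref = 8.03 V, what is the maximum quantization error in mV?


The maximum quantization error is +/- LSB/2.
LSB = Vref / 2^n = 8.03 / 512 = 0.01568359 V
Max error = LSB / 2 = 0.01568359 / 2 = 0.0078418 V
Max error = 7.8418 mV

7.8418 mV


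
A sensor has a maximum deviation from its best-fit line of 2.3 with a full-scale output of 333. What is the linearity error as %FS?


Linearity error = (max deviation / full scale) * 100%.
Linearity = (2.3 / 333) * 100
Linearity = 0.691 %FS

0.691 %FS


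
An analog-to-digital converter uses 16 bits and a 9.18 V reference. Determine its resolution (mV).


The resolution (LSB) of an ADC is Vref / 2^n.
LSB = 9.18 / 2^16
LSB = 9.18 / 65536
LSB = 0.00014008 V = 0.14007568 mV

0.14007568 mV


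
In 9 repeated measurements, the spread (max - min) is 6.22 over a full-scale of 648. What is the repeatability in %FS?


Repeatability = (spread / full scale) * 100%.
R = (6.22 / 648) * 100
R = 0.96 %FS

0.96 %FS


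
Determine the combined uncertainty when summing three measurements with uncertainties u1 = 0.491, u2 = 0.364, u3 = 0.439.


For a sum of independent quantities, uc = sqrt(u1^2 + u2^2 + u3^2).
uc = sqrt(0.491^2 + 0.364^2 + 0.439^2)
uc = sqrt(0.241081 + 0.132496 + 0.192721)
uc = 0.7525

0.7525


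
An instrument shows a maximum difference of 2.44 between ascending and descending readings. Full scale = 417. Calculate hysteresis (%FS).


Hysteresis = (max difference / full scale) * 100%.
H = (2.44 / 417) * 100
H = 0.585 %FS

0.585 %FS


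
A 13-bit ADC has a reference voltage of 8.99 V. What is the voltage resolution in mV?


The resolution (LSB) of an ADC is Vref / 2^n.
LSB = 8.99 / 2^13
LSB = 8.99 / 8192
LSB = 0.00109741 V = 1.09741211 mV

1.09741211 mV


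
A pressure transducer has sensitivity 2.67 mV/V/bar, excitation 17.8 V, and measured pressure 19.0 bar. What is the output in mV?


Output = sensitivity * Vex * P.
Vout = 2.67 * 17.8 * 19.0
Vout = 47.526 * 19.0
Vout = 902.99 mV

902.99 mV


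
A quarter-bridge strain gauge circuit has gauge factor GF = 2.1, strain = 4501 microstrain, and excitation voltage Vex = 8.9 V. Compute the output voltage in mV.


Quarter bridge output: Vout = (GF * epsilon * Vex) / 4.
Vout = (2.1 * 4501e-6 * 8.9) / 4
Vout = 0.08412369 / 4 V
Vout = 0.02103092 V = 21.0309 mV

21.0309 mV


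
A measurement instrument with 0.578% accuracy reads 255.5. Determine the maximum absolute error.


Absolute error = (accuracy% / 100) * reading.
Error = (0.578 / 100) * 255.5
Error = 0.00578 * 255.5
Error = 1.4768

1.4768


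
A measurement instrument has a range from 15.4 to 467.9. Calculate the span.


Span = upper range - lower range.
Span = 467.9 - (15.4)
Span = 452.5

452.5


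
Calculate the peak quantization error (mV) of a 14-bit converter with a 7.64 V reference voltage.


The maximum quantization error is +/- LSB/2.
LSB = Vref / 2^n = 7.64 / 16384 = 0.00046631 V
Max error = LSB / 2 = 0.00046631 / 2 = 0.00023315 V
Max error = 0.2332 mV

0.2332 mV


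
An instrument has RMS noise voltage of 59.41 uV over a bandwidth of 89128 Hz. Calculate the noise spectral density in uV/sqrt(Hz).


Noise spectral density = Vrms / sqrt(BW).
NSD = 59.41 / sqrt(89128)
NSD = 59.41 / 298.5431
NSD = 0.199 uV/sqrt(Hz)

0.199 uV/sqrt(Hz)


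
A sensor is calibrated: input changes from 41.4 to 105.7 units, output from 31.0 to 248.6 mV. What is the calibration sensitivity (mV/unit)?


Sensitivity = (y2 - y1) / (x2 - x1).
S = (248.6 - 31.0) / (105.7 - 41.4)
S = 217.6 / 64.3
S = 3.3841 mV/unit

3.3841 mV/unit


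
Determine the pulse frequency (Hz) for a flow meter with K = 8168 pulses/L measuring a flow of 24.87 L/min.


Frequency = K * Q / 60 (converting L/min to L/s).
f = 8168 * 24.87 / 60
f = 203138.16 / 60
f = 3385.64 Hz

3385.64 Hz


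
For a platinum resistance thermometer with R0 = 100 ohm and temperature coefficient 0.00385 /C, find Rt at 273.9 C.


The RTD equation: Rt = R0 * (1 + alpha * T).
Rt = 100 * (1 + 0.00385 * 273.9)
Rt = 100 * (1 + 1.054515)
Rt = 100 * 2.054515
Rt = 205.451 ohm

205.451 ohm


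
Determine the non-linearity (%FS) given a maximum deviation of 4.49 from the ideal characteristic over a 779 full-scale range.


Linearity error = (max deviation / full scale) * 100%.
Linearity = (4.49 / 779) * 100
Linearity = 0.576 %FS

0.576 %FS


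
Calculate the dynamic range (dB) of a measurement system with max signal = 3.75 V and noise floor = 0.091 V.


Dynamic range = 20 * log10(Vmax / Vnoise).
DR = 20 * log10(3.75 / 0.091)
DR = 20 * log10(41.21)
DR = 32.3 dB

32.3 dB


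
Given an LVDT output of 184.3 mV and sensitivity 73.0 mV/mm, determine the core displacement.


Displacement = Vout / sensitivity.
d = 184.3 / 73.0
d = 2.525 mm

2.525 mm


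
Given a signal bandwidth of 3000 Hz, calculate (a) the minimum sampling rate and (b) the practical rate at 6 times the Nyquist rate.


By Nyquist theorem, fs_min = 2 * fmax.
fs_min = 2 * 3000 = 6000 Hz
Practical rate = 6 * fs_min = 6 * 6000 = 36000 Hz

fs_min = 6000 Hz, fs_practical = 36000 Hz


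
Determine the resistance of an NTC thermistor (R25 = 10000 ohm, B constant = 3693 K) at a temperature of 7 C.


NTC thermistor equation: Rt = R25 * exp(B * (1/T - 1/T25)).
T in Kelvin: 280.15 K, T25 = 298.15 K
1/T - 1/T25 = 1/280.15 - 1/298.15 = 0.0002155
B * (1/T - 1/T25) = 3693 * 0.0002155 = 0.7958
Rt = 10000 * exp(0.7958) = 22163.0 ohm

22163.0 ohm


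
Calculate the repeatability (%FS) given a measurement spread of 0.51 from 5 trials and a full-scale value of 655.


Repeatability = (spread / full scale) * 100%.
R = (0.51 / 655) * 100
R = 0.078 %FS

0.078 %FS


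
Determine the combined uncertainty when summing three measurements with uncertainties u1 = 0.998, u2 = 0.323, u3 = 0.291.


For a sum of independent quantities, uc = sqrt(u1^2 + u2^2 + u3^2).
uc = sqrt(0.998^2 + 0.323^2 + 0.291^2)
uc = sqrt(0.996004 + 0.104329 + 0.084681)
uc = 1.0886

1.0886


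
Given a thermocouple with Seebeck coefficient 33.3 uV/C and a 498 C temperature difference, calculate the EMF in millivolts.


The thermocouple output V = sensitivity * dT.
V = 33.3 uV/C * 498 C
V = 16583.4 uV
V = 16.583 mV

16.583 mV


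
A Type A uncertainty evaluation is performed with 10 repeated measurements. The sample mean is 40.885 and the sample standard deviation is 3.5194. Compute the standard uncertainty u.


The standard uncertainty for Type A evaluation is u = s / sqrt(n).
u = 3.5194 / sqrt(10)
u = 3.5194 / 3.1623
u = 1.1129

1.1129


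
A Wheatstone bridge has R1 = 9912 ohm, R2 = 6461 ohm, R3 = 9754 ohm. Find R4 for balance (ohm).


At balance: R1*R4 = R2*R3, so R4 = R2*R3/R1.
R4 = 6461 * 9754 / 9912
R4 = 63020594 / 9912
R4 = 6358.01 ohm

6358.01 ohm


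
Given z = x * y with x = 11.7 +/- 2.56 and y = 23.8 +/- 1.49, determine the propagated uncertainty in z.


For a product z = x*y, the relative uncertainty is:
uz/z = sqrt((ux/x)^2 + (uy/y)^2)
Relative uncertainties: ux/x = 2.56/11.7 = 0.218803
uy/y = 1.49/23.8 = 0.062605
z = 11.7 * 23.8 = 278.5
uz = 278.5 * sqrt(0.218803^2 + 0.062605^2) = 63.373

63.373


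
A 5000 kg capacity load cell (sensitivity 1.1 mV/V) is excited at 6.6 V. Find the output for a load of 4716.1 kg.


Vout = rated_output * Vex * (load / capacity).
Vout = 1.1 * 6.6 * (4716.1 / 5000)
Vout = 1.1 * 6.6 * 0.94322
Vout = 6.848 mV

6.848 mV


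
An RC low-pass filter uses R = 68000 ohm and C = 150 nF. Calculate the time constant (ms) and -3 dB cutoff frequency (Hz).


Time constant: tau = R * C.
tau = 68000 * 1.50e-07 = 0.0102 s
tau = 10.2 ms
Cutoff frequency: fc = 1 / (2*pi*R*C).
fc = 1 / (2*pi*0.0102) = 15.6 Hz

tau = 10.2 ms, fc = 15.6 Hz


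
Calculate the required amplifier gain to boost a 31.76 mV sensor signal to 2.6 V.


Gain = Vout / Vin (converting to same units).
G = 2.6 V / 31.76 mV
G = 2600.0 mV / 31.76 mV
G = 81.86

81.86


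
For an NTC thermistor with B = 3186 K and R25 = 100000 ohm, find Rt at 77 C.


NTC thermistor equation: Rt = R25 * exp(B * (1/T - 1/T25)).
T in Kelvin: 350.15 K, T25 = 298.15 K
1/T - 1/T25 = 1/350.15 - 1/298.15 = -0.0004981
B * (1/T - 1/T25) = 3186 * -0.0004981 = -1.5869
Rt = 100000 * exp(-1.5869) = 20455.1 ohm

20455.1 ohm


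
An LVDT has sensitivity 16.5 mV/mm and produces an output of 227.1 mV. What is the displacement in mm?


Displacement = Vout / sensitivity.
d = 227.1 / 16.5
d = 13.764 mm

13.764 mm


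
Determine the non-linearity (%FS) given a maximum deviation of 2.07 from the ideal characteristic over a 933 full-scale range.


Linearity error = (max deviation / full scale) * 100%.
Linearity = (2.07 / 933) * 100
Linearity = 0.222 %FS

0.222 %FS


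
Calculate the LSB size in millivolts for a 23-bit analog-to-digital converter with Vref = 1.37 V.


The resolution (LSB) of an ADC is Vref / 2^n.
LSB = 1.37 / 2^23
LSB = 1.37 / 8388608
LSB = 1.6e-07 V = 0.00016332 mV

0.00016332 mV


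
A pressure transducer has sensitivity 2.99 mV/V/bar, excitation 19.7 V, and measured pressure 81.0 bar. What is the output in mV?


Output = sensitivity * Vex * P.
Vout = 2.99 * 19.7 * 81.0
Vout = 58.903 * 81.0
Vout = 4771.14 mV

4771.14 mV


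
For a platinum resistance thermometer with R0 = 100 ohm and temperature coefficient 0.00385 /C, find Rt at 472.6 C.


The RTD equation: Rt = R0 * (1 + alpha * T).
Rt = 100 * (1 + 0.00385 * 472.6)
Rt = 100 * (1 + 1.81951)
Rt = 100 * 2.81951
Rt = 281.951 ohm

281.951 ohm


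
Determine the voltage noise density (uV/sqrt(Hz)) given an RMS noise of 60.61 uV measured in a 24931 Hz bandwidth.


Noise spectral density = Vrms / sqrt(BW).
NSD = 60.61 / sqrt(24931)
NSD = 60.61 / 157.8955
NSD = 0.3839 uV/sqrt(Hz)

0.3839 uV/sqrt(Hz)


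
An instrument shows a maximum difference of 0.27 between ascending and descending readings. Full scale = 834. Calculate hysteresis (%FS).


Hysteresis = (max difference / full scale) * 100%.
H = (0.27 / 834) * 100
H = 0.032 %FS

0.032 %FS


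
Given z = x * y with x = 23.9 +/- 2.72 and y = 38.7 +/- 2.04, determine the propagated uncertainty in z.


For a product z = x*y, the relative uncertainty is:
uz/z = sqrt((ux/x)^2 + (uy/y)^2)
Relative uncertainties: ux/x = 2.72/23.9 = 0.113808
uy/y = 2.04/38.7 = 0.052713
z = 23.9 * 38.7 = 924.9
uz = 924.9 * sqrt(0.113808^2 + 0.052713^2) = 116.007

116.007


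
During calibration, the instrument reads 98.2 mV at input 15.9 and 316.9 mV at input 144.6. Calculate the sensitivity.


Sensitivity = (y2 - y1) / (x2 - x1).
S = (316.9 - 98.2) / (144.6 - 15.9)
S = 218.7 / 128.7
S = 1.6993 mV/unit

1.6993 mV/unit


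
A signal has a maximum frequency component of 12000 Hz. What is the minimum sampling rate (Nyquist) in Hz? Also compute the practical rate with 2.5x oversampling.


By Nyquist theorem, fs_min = 2 * fmax.
fs_min = 2 * 12000 = 24000 Hz
Practical rate = 2.5 * fs_min = 2.5 * 24000 = 60000 Hz

fs_min = 24000 Hz, fs_practical = 60000 Hz


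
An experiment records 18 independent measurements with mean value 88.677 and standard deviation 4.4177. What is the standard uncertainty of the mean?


The standard uncertainty for Type A evaluation is u = s / sqrt(n).
u = 4.4177 / sqrt(18)
u = 4.4177 / 4.2426
u = 1.0413

1.0413


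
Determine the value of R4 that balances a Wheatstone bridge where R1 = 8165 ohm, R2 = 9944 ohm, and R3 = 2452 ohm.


At balance: R1*R4 = R2*R3, so R4 = R2*R3/R1.
R4 = 9944 * 2452 / 8165
R4 = 24382688 / 8165
R4 = 2986.24 ohm

2986.24 ohm


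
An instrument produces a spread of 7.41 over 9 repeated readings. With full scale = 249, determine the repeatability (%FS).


Repeatability = (spread / full scale) * 100%.
R = (7.41 / 249) * 100
R = 2.976 %FS

2.976 %FS


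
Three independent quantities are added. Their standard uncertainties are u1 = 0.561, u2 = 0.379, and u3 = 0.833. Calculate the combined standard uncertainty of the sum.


For a sum of independent quantities, uc = sqrt(u1^2 + u2^2 + u3^2).
uc = sqrt(0.561^2 + 0.379^2 + 0.833^2)
uc = sqrt(0.314721 + 0.143641 + 0.693889)
uc = 1.0734

1.0734


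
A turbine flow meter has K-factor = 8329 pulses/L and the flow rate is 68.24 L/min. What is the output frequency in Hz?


Frequency = K * Q / 60 (converting L/min to L/s).
f = 8329 * 68.24 / 60
f = 568370.96 / 60
f = 9472.85 Hz

9472.85 Hz


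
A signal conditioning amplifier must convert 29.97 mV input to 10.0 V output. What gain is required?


Gain = Vout / Vin (converting to same units).
G = 10.0 V / 29.97 mV
G = 10000.0 mV / 29.97 mV
G = 333.67

333.67


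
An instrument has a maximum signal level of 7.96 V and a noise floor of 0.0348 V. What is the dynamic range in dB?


Dynamic range = 20 * log10(Vmax / Vnoise).
DR = 20 * log10(7.96 / 0.0348)
DR = 20 * log10(228.74)
DR = 47.19 dB

47.19 dB


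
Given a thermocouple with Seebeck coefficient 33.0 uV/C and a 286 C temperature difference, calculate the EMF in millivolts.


The thermocouple output V = sensitivity * dT.
V = 33.0 uV/C * 286 C
V = 9438.0 uV
V = 9.438 mV

9.438 mV


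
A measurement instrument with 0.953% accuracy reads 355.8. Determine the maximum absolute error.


Absolute error = (accuracy% / 100) * reading.
Error = (0.953 / 100) * 355.8
Error = 0.00953 * 355.8
Error = 3.3908

3.3908


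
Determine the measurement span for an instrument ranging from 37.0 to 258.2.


Span = upper range - lower range.
Span = 258.2 - (37.0)
Span = 221.2

221.2


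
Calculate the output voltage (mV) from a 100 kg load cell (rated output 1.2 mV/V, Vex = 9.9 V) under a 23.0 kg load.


Vout = rated_output * Vex * (load / capacity).
Vout = 1.2 * 9.9 * (23.0 / 100)
Vout = 1.2 * 9.9 * 0.23
Vout = 2.732 mV

2.732 mV


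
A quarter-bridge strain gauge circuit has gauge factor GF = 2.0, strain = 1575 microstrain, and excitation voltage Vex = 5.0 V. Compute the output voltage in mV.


Quarter bridge output: Vout = (GF * epsilon * Vex) / 4.
Vout = (2.0 * 1575e-6 * 5.0) / 4
Vout = 0.01575 / 4 V
Vout = 0.0039375 V = 3.9375 mV

3.9375 mV


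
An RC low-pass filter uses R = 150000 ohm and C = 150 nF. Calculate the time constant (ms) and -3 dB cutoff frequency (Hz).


Time constant: tau = R * C.
tau = 150000 * 1.50e-07 = 0.0225 s
tau = 22.5 ms
Cutoff frequency: fc = 1 / (2*pi*R*C).
fc = 1 / (2*pi*0.0225) = 7.07 Hz

tau = 22.5 ms, fc = 7.07 Hz


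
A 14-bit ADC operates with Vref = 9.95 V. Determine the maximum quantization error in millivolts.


The maximum quantization error is +/- LSB/2.
LSB = Vref / 2^n = 9.95 / 16384 = 0.0006073 V
Max error = LSB / 2 = 0.0006073 / 2 = 0.00030365 V
Max error = 0.3036 mV

0.3036 mV


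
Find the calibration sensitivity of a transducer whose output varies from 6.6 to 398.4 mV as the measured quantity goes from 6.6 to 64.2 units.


Sensitivity = (y2 - y1) / (x2 - x1).
S = (398.4 - 6.6) / (64.2 - 6.6)
S = 391.8 / 57.6
S = 6.8021 mV/unit

6.8021 mV/unit


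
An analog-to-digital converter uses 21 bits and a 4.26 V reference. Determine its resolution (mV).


The resolution (LSB) of an ADC is Vref / 2^n.
LSB = 4.26 / 2^21
LSB = 4.26 / 2097152
LSB = 2.03e-06 V = 0.00203133 mV

0.00203133 mV


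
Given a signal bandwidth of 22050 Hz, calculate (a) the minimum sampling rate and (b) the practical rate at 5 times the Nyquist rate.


By Nyquist theorem, fs_min = 2 * fmax.
fs_min = 2 * 22050 = 44100 Hz
Practical rate = 5 * fs_min = 5 * 44100 = 220500 Hz

fs_min = 44100 Hz, fs_practical = 220500 Hz


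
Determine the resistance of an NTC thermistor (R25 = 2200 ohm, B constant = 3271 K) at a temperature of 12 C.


NTC thermistor equation: Rt = R25 * exp(B * (1/T - 1/T25)).
T in Kelvin: 285.15 K, T25 = 298.15 K
1/T - 1/T25 = 1/285.15 - 1/298.15 = 0.00015291
B * (1/T - 1/T25) = 3271 * 0.00015291 = 0.5002
Rt = 2200 * exp(0.5002) = 3627.8 ohm

3627.8 ohm


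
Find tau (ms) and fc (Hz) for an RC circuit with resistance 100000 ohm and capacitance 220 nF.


Time constant: tau = R * C.
tau = 100000 * 2.20e-07 = 0.022 s
tau = 22.0 ms
Cutoff frequency: fc = 1 / (2*pi*R*C).
fc = 1 / (2*pi*0.022) = 7.23 Hz

tau = 22.0 ms, fc = 7.23 Hz


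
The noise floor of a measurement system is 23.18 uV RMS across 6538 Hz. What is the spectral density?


Noise spectral density = Vrms / sqrt(BW).
NSD = 23.18 / sqrt(6538)
NSD = 23.18 / 80.8579
NSD = 0.2867 uV/sqrt(Hz)

0.2867 uV/sqrt(Hz)


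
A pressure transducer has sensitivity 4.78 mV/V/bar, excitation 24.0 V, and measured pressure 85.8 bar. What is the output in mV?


Output = sensitivity * Vex * P.
Vout = 4.78 * 24.0 * 85.8
Vout = 114.72 * 85.8
Vout = 9842.98 mV

9842.98 mV


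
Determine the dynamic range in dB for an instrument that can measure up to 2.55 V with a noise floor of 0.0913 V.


Dynamic range = 20 * log10(Vmax / Vnoise).
DR = 20 * log10(2.55 / 0.0913)
DR = 20 * log10(27.93)
DR = 28.92 dB

28.92 dB


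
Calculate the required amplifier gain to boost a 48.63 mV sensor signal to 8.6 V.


Gain = Vout / Vin (converting to same units).
G = 8.6 V / 48.63 mV
G = 8600.0 mV / 48.63 mV
G = 176.85

176.85


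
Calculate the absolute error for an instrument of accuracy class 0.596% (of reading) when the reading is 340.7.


Absolute error = (accuracy% / 100) * reading.
Error = (0.596 / 100) * 340.7
Error = 0.00596 * 340.7
Error = 2.0306

2.0306


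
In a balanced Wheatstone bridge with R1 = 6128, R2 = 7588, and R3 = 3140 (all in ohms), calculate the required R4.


At balance: R1*R4 = R2*R3, so R4 = R2*R3/R1.
R4 = 7588 * 3140 / 6128
R4 = 23826320 / 6128
R4 = 3888.11 ohm

3888.11 ohm


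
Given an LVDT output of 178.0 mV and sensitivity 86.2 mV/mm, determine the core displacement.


Displacement = Vout / sensitivity.
d = 178.0 / 86.2
d = 2.065 mm

2.065 mm


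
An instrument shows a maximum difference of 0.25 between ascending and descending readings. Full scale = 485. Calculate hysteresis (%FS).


Hysteresis = (max difference / full scale) * 100%.
H = (0.25 / 485) * 100
H = 0.052 %FS

0.052 %FS


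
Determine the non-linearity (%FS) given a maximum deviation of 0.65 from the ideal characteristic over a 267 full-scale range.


Linearity error = (max deviation / full scale) * 100%.
Linearity = (0.65 / 267) * 100
Linearity = 0.243 %FS

0.243 %FS


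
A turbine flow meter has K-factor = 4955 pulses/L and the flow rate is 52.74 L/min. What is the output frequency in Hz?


Frequency = K * Q / 60 (converting L/min to L/s).
f = 4955 * 52.74 / 60
f = 261326.7 / 60
f = 4355.45 Hz

4355.45 Hz


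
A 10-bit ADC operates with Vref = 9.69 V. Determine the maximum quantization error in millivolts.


The maximum quantization error is +/- LSB/2.
LSB = Vref / 2^n = 9.69 / 1024 = 0.00946289 V
Max error = LSB / 2 = 0.00946289 / 2 = 0.00473145 V
Max error = 4.7314 mV

4.7314 mV


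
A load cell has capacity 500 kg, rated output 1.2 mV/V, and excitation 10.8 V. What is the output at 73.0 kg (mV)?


Vout = rated_output * Vex * (load / capacity).
Vout = 1.2 * 10.8 * (73.0 / 500)
Vout = 1.2 * 10.8 * 0.146
Vout = 1.892 mV

1.892 mV


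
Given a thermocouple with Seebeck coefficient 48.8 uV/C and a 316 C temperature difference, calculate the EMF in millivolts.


The thermocouple output V = sensitivity * dT.
V = 48.8 uV/C * 316 C
V = 15420.8 uV
V = 15.421 mV

15.421 mV


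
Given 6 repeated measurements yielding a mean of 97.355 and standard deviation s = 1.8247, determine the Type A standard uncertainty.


The standard uncertainty for Type A evaluation is u = s / sqrt(n).
u = 1.8247 / sqrt(6)
u = 1.8247 / 2.4495
u = 0.7449

0.7449


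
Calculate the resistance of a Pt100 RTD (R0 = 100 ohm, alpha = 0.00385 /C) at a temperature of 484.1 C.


The RTD equation: Rt = R0 * (1 + alpha * T).
Rt = 100 * (1 + 0.00385 * 484.1)
Rt = 100 * (1 + 1.863785)
Rt = 100 * 2.863785
Rt = 286.379 ohm

286.379 ohm


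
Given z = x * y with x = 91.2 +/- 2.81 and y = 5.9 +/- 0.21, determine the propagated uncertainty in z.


For a product z = x*y, the relative uncertainty is:
uz/z = sqrt((ux/x)^2 + (uy/y)^2)
Relative uncertainties: ux/x = 2.81/91.2 = 0.030811
uy/y = 0.21/5.9 = 0.035593
z = 91.2 * 5.9 = 538.1
uz = 538.1 * sqrt(0.030811^2 + 0.035593^2) = 25.331

25.331


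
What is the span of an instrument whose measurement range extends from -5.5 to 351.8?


Span = upper range - lower range.
Span = 351.8 - (-5.5)
Span = 357.3

357.3


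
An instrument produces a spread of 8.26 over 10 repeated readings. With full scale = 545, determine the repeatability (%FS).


Repeatability = (spread / full scale) * 100%.
R = (8.26 / 545) * 100
R = 1.516 %FS

1.516 %FS


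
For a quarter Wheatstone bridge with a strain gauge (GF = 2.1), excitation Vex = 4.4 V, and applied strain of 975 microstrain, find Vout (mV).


Quarter bridge output: Vout = (GF * epsilon * Vex) / 4.
Vout = (2.1 * 975e-6 * 4.4) / 4
Vout = 0.009009 / 4 V
Vout = 0.00225225 V = 2.2523 mV

2.2523 mV


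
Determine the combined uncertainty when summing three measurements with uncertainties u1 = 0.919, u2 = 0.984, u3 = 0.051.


For a sum of independent quantities, uc = sqrt(u1^2 + u2^2 + u3^2).
uc = sqrt(0.919^2 + 0.984^2 + 0.051^2)
uc = sqrt(0.844561 + 0.968256 + 0.002601)
uc = 1.3474

1.3474


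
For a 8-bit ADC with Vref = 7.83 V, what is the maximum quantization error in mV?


The maximum quantization error is +/- LSB/2.
LSB = Vref / 2^n = 7.83 / 256 = 0.03058594 V
Max error = LSB / 2 = 0.03058594 / 2 = 0.01529297 V
Max error = 15.293 mV

15.293 mV


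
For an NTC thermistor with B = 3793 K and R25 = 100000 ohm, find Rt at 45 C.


NTC thermistor equation: Rt = R25 * exp(B * (1/T - 1/T25)).
T in Kelvin: 318.15 K, T25 = 298.15 K
1/T - 1/T25 = 1/318.15 - 1/298.15 = -0.00021084
B * (1/T - 1/T25) = 3793 * -0.00021084 = -0.7997
Rt = 100000 * exp(-0.7997) = 44944.8 ohm

44944.8 ohm


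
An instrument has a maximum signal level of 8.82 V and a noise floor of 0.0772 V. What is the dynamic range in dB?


Dynamic range = 20 * log10(Vmax / Vnoise).
DR = 20 * log10(8.82 / 0.0772)
DR = 20 * log10(114.25)
DR = 41.16 dB

41.16 dB


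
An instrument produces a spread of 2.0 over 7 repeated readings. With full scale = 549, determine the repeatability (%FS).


Repeatability = (spread / full scale) * 100%.
R = (2.0 / 549) * 100
R = 0.364 %FS

0.364 %FS


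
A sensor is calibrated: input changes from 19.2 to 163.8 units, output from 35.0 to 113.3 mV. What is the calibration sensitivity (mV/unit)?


Sensitivity = (y2 - y1) / (x2 - x1).
S = (113.3 - 35.0) / (163.8 - 19.2)
S = 78.3 / 144.6
S = 0.5415 mV/unit

0.5415 mV/unit
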